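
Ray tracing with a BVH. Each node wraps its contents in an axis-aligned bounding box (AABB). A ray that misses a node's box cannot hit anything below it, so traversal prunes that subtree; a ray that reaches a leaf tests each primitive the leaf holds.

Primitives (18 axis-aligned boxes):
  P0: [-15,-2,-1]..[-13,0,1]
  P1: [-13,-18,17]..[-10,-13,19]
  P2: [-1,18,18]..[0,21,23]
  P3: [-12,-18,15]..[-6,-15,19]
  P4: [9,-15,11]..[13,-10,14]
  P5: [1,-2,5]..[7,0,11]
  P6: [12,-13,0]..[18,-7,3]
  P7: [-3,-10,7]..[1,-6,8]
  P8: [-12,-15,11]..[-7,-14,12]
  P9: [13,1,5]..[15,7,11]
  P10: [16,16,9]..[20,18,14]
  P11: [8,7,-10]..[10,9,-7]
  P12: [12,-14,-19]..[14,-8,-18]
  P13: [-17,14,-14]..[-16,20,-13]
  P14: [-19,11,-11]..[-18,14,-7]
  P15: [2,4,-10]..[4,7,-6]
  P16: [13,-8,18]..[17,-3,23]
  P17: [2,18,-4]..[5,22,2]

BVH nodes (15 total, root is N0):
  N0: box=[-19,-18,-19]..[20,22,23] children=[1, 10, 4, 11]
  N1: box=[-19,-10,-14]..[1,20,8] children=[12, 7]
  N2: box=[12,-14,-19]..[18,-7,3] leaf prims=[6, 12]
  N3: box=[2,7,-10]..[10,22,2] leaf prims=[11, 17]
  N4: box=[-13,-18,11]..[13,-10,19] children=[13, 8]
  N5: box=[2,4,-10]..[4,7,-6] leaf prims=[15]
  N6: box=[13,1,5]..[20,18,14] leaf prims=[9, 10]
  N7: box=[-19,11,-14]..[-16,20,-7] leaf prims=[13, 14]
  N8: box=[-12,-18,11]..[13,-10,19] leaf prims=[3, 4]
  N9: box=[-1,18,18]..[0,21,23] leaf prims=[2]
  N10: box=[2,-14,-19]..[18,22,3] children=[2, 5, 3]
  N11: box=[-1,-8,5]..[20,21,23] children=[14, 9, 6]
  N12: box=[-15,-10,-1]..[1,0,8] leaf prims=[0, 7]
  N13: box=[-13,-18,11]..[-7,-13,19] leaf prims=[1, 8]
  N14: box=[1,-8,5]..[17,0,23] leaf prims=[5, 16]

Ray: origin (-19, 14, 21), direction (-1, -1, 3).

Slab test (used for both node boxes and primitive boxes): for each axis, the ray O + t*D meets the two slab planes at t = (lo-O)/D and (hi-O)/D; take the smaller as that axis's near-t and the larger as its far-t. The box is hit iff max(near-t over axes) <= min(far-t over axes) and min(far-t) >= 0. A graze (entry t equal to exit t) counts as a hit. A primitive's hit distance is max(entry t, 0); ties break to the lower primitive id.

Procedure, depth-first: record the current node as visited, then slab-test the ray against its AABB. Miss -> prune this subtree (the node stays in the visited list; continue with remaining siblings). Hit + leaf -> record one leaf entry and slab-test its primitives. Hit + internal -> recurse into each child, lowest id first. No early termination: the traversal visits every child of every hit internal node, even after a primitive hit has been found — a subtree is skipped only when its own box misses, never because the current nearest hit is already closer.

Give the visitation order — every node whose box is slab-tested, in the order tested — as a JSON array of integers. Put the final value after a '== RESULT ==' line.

Traverse from the root:
N0 x:[-39,0] y:[-8,32] z:[-40/3,2/3] -> hit [-8,0], descend [1, 4, 10, 11]
  N1 x:[-20,0] y:[-6,24] z:[-35/3,-13/3] -> miss, prune
  N4 x:[-32,-6] y:[24,32] z:[-10/3,-2/3] -> miss, prune
  N10 x:[-37,-21] y:[-8,28] z:[-40/3,-6] -> miss, prune
  N11 x:[-39,-18] y:[-7,22] z:[-16/3,2/3] -> miss, prune

order=[0, 1, 4, 10, 11]  |boxes|=5  |leaves|=0  hit=miss

== RESULT ==
[0, 1, 4, 10, 11]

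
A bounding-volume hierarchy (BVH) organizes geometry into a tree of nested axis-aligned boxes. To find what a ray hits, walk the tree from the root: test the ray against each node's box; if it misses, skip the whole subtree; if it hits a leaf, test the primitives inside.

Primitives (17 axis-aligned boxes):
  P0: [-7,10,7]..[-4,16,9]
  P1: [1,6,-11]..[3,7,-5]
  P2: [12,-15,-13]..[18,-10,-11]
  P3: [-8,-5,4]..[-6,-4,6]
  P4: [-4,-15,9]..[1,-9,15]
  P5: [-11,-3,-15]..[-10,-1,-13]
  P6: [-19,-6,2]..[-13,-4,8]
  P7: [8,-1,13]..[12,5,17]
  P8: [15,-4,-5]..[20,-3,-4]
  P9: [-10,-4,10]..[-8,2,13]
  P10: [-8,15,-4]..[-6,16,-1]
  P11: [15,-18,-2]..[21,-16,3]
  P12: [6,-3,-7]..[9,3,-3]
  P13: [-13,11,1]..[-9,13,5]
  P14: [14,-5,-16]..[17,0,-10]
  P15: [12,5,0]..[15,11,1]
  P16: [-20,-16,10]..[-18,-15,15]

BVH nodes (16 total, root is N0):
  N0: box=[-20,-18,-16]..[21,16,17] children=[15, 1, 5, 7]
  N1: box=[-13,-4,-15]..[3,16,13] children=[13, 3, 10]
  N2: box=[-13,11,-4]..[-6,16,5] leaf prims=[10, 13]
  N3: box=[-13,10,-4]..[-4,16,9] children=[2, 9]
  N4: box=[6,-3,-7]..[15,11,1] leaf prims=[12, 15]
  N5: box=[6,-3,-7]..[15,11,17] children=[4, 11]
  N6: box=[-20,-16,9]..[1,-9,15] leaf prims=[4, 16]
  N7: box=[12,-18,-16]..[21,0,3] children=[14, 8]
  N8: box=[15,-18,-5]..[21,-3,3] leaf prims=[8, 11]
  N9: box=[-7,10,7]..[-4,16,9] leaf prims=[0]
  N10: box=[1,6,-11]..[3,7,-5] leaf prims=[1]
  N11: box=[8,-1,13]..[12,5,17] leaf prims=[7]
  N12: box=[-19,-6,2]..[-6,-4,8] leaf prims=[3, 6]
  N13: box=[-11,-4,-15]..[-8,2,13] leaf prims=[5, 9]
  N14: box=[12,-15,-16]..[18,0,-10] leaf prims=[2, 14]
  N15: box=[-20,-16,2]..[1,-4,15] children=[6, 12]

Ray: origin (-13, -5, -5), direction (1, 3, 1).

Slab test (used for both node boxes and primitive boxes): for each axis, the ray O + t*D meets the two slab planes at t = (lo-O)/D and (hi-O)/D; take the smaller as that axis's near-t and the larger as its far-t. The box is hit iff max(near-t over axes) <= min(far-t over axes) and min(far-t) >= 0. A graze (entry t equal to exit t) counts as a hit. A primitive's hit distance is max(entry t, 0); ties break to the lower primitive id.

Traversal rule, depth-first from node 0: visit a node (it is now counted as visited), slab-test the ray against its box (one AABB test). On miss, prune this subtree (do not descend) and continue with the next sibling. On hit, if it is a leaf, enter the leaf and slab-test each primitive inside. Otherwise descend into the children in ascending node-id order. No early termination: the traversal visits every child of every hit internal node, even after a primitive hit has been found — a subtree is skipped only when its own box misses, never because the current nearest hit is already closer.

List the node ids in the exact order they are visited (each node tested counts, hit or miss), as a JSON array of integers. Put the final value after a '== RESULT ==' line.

Traverse from the root:
N0 x:[-7,34] y:[-13/3,7] z:[-11,22] -> hit [-13/3,7], descend [1, 5, 7, 15]
  N1 x:[0,16] y:[1/3,7] z:[-10,18] -> hit [1/3,7], descend [3, 10, 13]
    N3 x:[0,9] y:[5,7] z:[1,14] -> hit [5,7], descend [2, 9]
      N2 x:[0,7] y:[16/3,7] z:[1,10] -> hit [16/3,7] leaf, test {P10(miss), P13(miss)}
      N9 x:[6,9] y:[5,7] z:[12,14] -> miss, prune
    N10 x:[14,16] y:[11/3,4] z:[-6,0] -> miss, prune
    N13 x:[2,5] y:[1/3,7/3] z:[-10,18] -> hit [2,7/3] leaf, test {P5(miss), P9(miss)}
  N5 x:[19,28] y:[2/3,16/3] z:[-2,22] -> miss, prune
  N7 x:[25,34] y:[-13/3,5/3] z:[-11,8] -> miss, prune
  N15 x:[-7,14] y:[-11/3,1/3] z:[7,20] -> miss, prune

Summary -> nodes [0, 1, 3, 2, 9, 10, 13, 5, 7, 15]; box-tests=10; leaf-entries=2; first=miss

== RESULT ==
[0, 1, 3, 2, 9, 10, 13, 5, 7, 15]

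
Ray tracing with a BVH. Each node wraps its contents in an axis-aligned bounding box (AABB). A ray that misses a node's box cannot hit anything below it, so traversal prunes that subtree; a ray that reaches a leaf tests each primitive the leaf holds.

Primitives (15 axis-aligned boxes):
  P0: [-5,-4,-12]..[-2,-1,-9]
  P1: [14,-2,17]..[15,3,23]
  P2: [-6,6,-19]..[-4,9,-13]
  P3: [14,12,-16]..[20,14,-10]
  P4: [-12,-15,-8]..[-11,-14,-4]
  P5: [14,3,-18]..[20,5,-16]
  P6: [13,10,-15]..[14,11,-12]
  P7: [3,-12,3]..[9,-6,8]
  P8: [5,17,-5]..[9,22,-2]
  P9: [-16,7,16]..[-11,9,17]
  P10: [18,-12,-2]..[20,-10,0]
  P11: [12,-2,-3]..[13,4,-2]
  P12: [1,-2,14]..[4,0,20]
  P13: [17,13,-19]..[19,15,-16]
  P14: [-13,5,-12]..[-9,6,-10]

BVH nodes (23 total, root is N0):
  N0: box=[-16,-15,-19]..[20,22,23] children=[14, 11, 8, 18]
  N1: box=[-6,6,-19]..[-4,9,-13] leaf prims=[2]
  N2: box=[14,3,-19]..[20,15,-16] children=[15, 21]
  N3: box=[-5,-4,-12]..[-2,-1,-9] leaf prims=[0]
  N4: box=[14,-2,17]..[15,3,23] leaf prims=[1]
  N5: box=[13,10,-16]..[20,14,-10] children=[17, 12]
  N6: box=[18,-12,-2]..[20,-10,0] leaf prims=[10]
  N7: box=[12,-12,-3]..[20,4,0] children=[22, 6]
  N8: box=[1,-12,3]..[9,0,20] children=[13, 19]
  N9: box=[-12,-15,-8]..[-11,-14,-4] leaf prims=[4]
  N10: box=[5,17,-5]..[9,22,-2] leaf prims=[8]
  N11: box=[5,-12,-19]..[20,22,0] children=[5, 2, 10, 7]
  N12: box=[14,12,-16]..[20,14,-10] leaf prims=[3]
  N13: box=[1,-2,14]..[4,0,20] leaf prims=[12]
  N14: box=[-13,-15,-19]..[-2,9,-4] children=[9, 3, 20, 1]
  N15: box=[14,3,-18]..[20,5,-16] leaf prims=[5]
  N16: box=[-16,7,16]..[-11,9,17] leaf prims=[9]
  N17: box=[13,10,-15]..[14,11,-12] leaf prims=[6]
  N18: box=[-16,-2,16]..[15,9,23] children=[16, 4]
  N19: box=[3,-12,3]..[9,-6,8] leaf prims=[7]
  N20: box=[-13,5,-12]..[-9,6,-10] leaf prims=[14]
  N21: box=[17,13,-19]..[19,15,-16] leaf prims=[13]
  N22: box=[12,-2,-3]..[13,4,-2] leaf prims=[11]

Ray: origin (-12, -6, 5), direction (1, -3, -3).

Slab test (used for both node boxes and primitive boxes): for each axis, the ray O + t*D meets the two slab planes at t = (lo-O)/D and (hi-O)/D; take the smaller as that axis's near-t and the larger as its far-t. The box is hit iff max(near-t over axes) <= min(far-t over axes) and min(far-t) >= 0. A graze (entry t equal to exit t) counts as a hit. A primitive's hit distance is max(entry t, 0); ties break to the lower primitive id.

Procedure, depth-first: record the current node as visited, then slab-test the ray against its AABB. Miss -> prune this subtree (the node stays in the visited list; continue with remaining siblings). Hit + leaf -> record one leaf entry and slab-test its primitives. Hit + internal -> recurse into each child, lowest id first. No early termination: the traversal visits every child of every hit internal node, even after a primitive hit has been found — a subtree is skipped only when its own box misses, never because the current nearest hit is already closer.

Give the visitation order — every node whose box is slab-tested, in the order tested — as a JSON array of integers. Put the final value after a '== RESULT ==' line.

Walk:
N0 x:[-4,32] y:[-28/3,3] z:[-6,8] -> hit [-4,3], descend [8, 11, 14, 18]
  N8 x:[13,21] y:[-2,2] z:[-5,2/3] -> miss, prune
  N11 x:[17,32] y:[-28/3,2] z:[5/3,8] -> miss, prune
  N14 x:[-1,10] y:[-5,3] z:[3,8] -> hit [3,3], descend [1, 3, 9, 20]
    N1 x:[6,8] y:[-5,-4] z:[6,8] -> miss, prune
    N3 x:[7,10] y:[-5/3,-2/3] z:[14/3,17/3] -> miss, prune
    N9 x:[0,1] y:[8/3,3] z:[3,13/3] -> miss, prune
    N20 x:[-1,3] y:[-4,-11/3] z:[5,17/3] -> miss, prune
  N18 x:[-4,27] y:[-5,-4/3] z:[-6,-11/3] -> miss, prune

9 AABB tests over nodes [0, 8, 11, 14, 1, 3, 9, 20, 18]; 0 leaves entered; closest miss.

== RESULT ==
[0, 8, 11, 14, 1, 3, 9, 20, 18]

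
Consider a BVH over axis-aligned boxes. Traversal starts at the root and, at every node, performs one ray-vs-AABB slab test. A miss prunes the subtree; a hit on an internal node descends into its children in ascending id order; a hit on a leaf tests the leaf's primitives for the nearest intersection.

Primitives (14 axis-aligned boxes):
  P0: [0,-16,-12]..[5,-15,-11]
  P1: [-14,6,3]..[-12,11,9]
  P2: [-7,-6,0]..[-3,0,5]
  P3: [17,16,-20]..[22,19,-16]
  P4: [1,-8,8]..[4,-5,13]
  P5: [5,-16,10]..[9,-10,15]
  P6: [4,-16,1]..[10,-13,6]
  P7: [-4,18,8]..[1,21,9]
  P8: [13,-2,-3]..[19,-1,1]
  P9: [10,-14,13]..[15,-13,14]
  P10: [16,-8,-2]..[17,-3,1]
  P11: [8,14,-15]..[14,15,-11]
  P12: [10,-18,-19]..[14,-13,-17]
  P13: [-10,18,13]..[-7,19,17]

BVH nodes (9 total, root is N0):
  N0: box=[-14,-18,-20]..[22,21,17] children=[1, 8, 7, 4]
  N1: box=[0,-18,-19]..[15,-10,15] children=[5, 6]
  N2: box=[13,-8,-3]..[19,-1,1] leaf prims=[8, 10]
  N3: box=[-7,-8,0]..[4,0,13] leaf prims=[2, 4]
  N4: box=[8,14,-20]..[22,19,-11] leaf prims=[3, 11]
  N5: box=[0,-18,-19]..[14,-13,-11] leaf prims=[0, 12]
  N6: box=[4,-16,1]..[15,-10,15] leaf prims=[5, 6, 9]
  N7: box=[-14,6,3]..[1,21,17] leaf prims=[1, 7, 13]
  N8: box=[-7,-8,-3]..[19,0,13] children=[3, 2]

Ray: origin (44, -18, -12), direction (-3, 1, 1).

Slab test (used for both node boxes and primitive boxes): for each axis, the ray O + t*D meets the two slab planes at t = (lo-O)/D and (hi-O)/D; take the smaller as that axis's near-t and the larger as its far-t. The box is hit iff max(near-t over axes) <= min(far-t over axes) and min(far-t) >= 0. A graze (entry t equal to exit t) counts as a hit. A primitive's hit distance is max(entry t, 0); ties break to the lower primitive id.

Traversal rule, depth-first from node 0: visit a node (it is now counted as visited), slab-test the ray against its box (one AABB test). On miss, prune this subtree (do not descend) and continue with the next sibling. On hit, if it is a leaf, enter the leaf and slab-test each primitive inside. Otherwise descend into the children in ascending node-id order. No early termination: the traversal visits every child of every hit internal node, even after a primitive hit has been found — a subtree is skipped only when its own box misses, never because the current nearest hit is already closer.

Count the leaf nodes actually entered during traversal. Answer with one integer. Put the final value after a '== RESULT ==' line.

Traverse from the root:
N0 x:[22/3,58/3] y:[0,39] z:[-8,29] -> hit [22/3,58/3], descend [1, 4, 7, 8]
  N1 x:[29/3,44/3] y:[0,8] z:[-7,27] -> miss, prune
  N4 x:[22/3,12] y:[32,37] z:[-8,1] -> miss, prune
  N7 x:[43/3,58/3] y:[24,39] z:[15,29] -> miss, prune
  N8 x:[25/3,17] y:[10,18] z:[9,25] -> hit [10,17], descend [2, 3]
    N2 x:[25/3,31/3] y:[10,17] z:[9,13] -> hit [10,31/3] leaf, test {P8(miss), P10(miss)}
    N3 x:[40/3,17] y:[10,18] z:[12,25] -> hit [40/3,17] leaf, test {P2@t=47/3, P4(miss)}

Summary -> nodes [0, 1, 4, 7, 8, 2, 3]; box-tests=7; leaf-entries=2; first=P2

== RESULT ==
2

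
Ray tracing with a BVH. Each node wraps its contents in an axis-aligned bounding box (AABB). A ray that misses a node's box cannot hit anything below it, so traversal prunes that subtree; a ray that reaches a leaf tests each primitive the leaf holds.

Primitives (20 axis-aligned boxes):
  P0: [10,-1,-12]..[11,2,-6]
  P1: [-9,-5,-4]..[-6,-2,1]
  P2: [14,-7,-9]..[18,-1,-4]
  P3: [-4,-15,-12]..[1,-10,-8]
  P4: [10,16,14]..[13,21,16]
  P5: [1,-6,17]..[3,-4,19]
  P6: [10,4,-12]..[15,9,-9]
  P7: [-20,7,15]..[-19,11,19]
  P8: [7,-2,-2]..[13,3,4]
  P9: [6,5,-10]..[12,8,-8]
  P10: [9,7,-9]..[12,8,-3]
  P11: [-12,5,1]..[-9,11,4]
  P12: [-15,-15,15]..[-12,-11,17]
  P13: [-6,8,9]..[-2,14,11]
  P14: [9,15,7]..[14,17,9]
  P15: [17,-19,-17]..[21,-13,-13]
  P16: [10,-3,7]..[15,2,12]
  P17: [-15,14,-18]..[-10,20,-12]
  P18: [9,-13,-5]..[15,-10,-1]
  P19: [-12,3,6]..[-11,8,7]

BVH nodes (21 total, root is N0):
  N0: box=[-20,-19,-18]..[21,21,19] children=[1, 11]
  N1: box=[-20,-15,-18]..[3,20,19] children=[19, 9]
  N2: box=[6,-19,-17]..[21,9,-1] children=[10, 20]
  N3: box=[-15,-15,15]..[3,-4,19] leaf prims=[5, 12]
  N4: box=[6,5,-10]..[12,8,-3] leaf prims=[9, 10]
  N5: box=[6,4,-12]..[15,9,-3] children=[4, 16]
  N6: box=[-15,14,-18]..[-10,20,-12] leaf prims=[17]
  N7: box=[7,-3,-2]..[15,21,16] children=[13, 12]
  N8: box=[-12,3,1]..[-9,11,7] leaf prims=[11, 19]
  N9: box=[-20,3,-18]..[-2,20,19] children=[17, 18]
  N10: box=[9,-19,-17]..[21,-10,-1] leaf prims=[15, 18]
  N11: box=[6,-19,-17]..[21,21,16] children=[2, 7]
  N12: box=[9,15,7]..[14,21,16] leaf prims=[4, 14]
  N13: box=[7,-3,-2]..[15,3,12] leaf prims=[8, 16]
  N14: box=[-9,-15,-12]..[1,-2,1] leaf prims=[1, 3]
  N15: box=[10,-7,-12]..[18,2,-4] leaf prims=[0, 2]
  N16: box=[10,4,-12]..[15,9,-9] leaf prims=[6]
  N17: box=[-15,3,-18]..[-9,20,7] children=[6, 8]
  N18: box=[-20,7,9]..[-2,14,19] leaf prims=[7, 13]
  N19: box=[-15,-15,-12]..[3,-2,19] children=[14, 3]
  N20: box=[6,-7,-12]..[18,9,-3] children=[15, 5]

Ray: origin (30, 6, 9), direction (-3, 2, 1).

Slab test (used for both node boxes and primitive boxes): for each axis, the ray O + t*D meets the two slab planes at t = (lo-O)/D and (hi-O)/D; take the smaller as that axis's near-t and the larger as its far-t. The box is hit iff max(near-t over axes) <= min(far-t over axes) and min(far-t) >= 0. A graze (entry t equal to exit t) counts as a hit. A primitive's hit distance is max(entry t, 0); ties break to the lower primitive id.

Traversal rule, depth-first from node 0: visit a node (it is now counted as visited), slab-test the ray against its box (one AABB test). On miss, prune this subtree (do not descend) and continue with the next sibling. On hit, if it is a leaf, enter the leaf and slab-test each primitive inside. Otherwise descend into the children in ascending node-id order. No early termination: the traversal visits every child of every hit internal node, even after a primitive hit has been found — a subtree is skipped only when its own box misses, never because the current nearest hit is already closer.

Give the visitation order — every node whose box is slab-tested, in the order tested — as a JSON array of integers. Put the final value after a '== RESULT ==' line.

Walk:
N0 x:[3,50/3] y:[-25/2,15/2] z:[-27,10] -> hit [3,15/2], descend [1, 11]
  N1 x:[9,50/3] y:[-21/2,7] z:[-27,10] -> miss, prune
  N11 x:[3,8] y:[-25/2,15/2] z:[-26,7] -> hit [3,7], descend [2, 7]
    N2 x:[3,8] y:[-25/2,3/2] z:[-26,-10] -> miss, prune
    N7 x:[5,23/3] y:[-9/2,15/2] z:[-11,7] -> hit [5,7], descend [12, 13]
      N12 x:[16/3,7] y:[9/2,15/2] z:[-2,7] -> hit [16/3,7] leaf, test {P4@t=17/3, P14(miss)}
      N13 x:[5,23/3] y:[-9/2,-3/2] z:[-11,3] -> miss, prune

7 AABB tests over nodes [0, 1, 11, 2, 7, 12, 13]; 1 leaf entered; closest P4.

== RESULT ==
[0, 1, 11, 2, 7, 12, 13]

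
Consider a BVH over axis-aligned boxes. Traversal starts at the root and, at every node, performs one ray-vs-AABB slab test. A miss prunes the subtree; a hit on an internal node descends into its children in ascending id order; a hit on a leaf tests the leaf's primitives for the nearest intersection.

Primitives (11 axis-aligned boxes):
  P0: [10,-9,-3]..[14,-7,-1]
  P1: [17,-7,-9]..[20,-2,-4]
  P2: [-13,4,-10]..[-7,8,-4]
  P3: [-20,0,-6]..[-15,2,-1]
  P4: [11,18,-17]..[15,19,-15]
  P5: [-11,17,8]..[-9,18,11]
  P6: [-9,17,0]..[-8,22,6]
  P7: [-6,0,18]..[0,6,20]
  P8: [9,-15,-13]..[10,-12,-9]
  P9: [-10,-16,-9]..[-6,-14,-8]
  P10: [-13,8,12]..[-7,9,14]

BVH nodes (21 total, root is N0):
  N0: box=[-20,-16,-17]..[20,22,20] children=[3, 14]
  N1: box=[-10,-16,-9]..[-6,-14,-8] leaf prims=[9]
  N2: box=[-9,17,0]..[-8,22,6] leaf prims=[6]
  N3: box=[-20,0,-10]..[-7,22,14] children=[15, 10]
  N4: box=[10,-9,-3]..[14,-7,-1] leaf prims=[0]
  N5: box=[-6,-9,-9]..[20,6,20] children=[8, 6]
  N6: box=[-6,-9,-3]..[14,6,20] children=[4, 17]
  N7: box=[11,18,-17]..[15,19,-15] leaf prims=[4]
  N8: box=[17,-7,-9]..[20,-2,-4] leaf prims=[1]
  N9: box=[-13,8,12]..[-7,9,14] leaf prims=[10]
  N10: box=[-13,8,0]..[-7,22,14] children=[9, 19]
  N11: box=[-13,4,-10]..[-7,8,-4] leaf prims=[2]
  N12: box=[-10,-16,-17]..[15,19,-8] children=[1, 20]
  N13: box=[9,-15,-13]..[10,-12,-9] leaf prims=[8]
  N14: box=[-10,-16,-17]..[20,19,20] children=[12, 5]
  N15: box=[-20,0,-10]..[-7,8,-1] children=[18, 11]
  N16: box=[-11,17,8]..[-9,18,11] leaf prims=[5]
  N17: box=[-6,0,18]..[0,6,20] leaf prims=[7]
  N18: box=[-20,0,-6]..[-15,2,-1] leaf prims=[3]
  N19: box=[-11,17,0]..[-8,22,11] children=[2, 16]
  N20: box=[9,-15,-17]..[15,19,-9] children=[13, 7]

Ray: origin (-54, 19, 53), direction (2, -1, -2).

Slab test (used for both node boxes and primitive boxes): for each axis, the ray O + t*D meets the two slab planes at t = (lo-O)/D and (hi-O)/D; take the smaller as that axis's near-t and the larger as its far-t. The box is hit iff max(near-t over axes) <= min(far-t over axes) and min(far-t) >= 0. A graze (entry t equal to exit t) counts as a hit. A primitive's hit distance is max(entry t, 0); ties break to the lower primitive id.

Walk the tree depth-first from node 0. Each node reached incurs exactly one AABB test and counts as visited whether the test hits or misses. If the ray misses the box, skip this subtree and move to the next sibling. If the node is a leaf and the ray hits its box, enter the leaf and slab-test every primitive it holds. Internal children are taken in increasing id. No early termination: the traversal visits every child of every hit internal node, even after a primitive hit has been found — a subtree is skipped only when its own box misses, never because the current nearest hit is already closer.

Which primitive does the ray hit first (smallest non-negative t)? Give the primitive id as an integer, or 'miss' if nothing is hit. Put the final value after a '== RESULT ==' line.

Traverse from the root:
N0 x:[17,37] y:[-3,35] z:[33/2,35] -> hit [17,35], descend [3, 14]
  N3 x:[17,47/2] y:[-3,19] z:[39/2,63/2] -> miss, prune
  N14 x:[22,37] y:[0,35] z:[33/2,35] -> hit [22,35], descend [5, 12]
    N5 x:[24,37] y:[13,28] z:[33/2,31] -> hit [24,28], descend [6, 8]
      N6 x:[24,34] y:[13,28] z:[33/2,28] -> hit [24,28], descend [4, 17]
        N4 x:[32,34] y:[26,28] z:[27,28] -> miss, prune
        N17 x:[24,27] y:[13,19] z:[33/2,35/2] -> miss, prune
      N8 x:[71/2,37] y:[21,26] z:[57/2,31] -> miss, prune
    N12 x:[22,69/2] y:[0,35] z:[61/2,35] -> hit [61/2,69/2], descend [1, 20]
      N1 x:[22,24] y:[33,35] z:[61/2,31] -> miss, prune
      N20 x:[63/2,69/2] y:[0,34] z:[31,35] -> hit [63/2,34], descend [7, 13]
        N7 x:[65/2,69/2] y:[0,1] z:[34,35] -> miss, prune
        N13 x:[63/2,32] y:[31,34] z:[31,33] -> hit [63/2,32] leaf, test {P8@t=63/2}

Visited [0, 3, 14, 5, 6, 4, 17, 8, 12, 1, 20, 7, 13]. Tests: 13 box, 1 leaf. Nearest: P8.

== RESULT ==
8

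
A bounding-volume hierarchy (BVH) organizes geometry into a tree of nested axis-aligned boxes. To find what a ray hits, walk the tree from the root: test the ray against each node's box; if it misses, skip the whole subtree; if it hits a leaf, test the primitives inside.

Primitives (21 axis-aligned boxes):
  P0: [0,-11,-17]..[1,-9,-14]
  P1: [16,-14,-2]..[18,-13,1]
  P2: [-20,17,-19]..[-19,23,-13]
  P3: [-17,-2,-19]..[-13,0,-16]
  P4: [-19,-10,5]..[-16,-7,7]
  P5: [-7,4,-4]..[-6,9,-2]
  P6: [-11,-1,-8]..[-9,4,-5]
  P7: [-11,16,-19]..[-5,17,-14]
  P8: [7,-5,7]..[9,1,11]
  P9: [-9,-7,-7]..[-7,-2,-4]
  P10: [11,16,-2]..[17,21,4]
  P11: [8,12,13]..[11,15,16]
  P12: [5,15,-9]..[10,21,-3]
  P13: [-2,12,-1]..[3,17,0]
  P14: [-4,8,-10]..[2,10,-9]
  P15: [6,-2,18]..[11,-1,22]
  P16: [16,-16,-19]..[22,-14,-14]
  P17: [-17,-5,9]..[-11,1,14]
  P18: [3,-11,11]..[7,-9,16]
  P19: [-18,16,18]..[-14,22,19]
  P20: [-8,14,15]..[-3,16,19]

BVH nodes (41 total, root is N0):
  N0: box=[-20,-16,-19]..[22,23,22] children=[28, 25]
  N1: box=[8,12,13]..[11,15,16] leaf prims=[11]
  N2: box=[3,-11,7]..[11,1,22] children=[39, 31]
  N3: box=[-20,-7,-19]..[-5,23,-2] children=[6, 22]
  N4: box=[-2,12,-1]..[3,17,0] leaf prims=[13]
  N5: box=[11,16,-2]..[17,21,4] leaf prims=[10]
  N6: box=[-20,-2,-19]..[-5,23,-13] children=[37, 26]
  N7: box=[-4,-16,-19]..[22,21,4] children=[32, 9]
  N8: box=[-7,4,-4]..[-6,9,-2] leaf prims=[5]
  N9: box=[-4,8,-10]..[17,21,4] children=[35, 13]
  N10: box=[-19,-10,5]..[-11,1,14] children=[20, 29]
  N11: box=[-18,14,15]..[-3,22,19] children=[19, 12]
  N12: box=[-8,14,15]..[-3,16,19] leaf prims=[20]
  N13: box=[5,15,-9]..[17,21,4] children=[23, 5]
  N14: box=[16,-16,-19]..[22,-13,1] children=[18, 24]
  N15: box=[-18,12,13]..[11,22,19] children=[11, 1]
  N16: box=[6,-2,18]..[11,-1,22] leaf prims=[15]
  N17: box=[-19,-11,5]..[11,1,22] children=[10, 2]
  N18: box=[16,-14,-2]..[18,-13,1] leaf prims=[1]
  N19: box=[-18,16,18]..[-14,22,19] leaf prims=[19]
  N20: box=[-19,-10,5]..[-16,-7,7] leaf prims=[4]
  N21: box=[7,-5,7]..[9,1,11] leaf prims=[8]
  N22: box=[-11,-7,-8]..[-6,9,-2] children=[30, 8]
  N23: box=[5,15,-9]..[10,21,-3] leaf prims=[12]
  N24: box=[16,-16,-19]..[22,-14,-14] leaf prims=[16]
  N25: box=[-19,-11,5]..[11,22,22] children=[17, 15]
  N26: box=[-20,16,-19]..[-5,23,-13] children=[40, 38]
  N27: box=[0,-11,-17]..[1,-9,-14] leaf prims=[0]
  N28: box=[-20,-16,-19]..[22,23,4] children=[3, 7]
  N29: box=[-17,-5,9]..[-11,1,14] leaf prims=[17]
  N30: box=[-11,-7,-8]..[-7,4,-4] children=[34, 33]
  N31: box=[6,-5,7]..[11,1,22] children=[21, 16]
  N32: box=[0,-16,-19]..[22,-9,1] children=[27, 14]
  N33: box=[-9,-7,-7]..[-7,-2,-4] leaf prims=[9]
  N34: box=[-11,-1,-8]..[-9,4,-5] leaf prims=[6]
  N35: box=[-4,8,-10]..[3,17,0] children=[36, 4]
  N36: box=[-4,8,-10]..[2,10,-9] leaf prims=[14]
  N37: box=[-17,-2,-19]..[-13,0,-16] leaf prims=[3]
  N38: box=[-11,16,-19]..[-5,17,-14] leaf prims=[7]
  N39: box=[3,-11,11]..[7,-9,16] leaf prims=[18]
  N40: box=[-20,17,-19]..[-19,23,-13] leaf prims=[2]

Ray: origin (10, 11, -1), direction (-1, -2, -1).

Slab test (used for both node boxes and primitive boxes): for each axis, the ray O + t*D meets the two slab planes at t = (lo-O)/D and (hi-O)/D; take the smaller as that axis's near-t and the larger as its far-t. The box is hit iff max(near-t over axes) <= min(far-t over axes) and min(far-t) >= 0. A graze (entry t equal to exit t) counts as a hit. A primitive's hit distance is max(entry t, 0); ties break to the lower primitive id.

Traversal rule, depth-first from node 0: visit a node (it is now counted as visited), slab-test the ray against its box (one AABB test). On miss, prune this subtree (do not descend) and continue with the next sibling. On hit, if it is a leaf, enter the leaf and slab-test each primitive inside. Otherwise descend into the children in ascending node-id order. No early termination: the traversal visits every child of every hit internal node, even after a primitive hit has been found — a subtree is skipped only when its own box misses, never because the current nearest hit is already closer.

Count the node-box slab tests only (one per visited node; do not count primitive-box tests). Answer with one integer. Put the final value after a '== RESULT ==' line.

Walk:
N0 x:[-12,30] y:[-6,27/2] z:[-23,18] -> hit [-6,27/2], descend [25, 28]
  N25 x:[-1,29] y:[-11/2,11] z:[-23,-6] -> miss, prune
  N28 x:[-12,30] y:[-6,27/2] z:[-5,18] -> hit [-5,27/2], descend [3, 7]
    N3 x:[15,30] y:[-6,9] z:[1,18] -> miss, prune
    N7 x:[-12,14] y:[-5,27/2] z:[-5,18] -> hit [-5,27/2], descend [9, 32]
      N9 x:[-7,14] y:[-5,3/2] z:[-5,9] -> hit [-5,3/2], descend [13, 35]
        N13 x:[-7,5] y:[-5,-2] z:[-5,8] -> miss, prune
        N35 x:[7,14] y:[-3,3/2] z:[-1,9] -> miss, prune
      N32 x:[-12,10] y:[10,27/2] z:[-2,18] -> hit [10,10], descend [14, 27]
        N14 x:[-12,-6] y:[12,27/2] z:[-2,18] -> miss, prune
        N27 x:[9,10] y:[10,11] z:[13,16] -> miss, prune

order=[0, 25, 28, 3, 7, 9, 13, 35, 32, 14, 27]  |boxes|=11  |leaves|=0  hit=miss

== RESULT ==
11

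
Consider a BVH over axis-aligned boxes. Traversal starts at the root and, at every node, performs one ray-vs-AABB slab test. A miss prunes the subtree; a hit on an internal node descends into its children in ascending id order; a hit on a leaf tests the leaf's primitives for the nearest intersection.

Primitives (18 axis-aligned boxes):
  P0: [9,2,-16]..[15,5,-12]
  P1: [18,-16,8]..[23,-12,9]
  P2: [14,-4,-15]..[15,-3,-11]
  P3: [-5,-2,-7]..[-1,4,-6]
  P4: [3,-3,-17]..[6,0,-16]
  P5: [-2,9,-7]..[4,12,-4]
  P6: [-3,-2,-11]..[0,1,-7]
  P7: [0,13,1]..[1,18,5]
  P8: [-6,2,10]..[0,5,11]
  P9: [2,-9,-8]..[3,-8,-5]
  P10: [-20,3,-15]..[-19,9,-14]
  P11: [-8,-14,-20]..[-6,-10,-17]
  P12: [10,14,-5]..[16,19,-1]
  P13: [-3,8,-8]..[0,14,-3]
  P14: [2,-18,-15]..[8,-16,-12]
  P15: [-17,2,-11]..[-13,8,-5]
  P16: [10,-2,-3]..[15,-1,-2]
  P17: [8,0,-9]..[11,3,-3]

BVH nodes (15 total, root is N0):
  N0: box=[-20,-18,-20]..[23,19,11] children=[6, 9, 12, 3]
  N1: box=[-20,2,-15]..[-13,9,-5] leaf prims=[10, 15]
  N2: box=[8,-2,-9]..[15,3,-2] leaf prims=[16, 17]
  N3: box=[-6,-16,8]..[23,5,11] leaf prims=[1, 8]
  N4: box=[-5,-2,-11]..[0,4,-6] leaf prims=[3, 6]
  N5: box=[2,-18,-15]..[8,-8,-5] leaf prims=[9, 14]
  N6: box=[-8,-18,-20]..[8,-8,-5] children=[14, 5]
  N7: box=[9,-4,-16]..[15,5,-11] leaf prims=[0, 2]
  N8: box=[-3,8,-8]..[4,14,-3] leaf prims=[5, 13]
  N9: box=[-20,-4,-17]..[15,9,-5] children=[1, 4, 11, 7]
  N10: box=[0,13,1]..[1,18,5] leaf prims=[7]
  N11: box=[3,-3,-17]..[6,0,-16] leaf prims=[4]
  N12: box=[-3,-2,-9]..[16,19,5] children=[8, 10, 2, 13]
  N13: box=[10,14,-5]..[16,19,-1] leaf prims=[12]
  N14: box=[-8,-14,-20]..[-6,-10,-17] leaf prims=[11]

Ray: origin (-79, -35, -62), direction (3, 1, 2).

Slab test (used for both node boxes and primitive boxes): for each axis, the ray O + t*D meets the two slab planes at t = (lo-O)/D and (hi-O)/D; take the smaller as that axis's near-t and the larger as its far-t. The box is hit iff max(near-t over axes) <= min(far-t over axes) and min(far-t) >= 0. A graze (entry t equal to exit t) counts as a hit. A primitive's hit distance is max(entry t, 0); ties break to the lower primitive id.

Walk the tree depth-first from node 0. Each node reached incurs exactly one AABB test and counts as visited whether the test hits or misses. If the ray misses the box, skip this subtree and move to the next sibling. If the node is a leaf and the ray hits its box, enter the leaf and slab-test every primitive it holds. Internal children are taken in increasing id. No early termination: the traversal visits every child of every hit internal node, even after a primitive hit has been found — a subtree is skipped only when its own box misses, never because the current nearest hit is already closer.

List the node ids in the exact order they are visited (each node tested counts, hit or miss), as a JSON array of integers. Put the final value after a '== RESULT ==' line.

Trace the traversal:
N0 x:[59/3,34] y:[17,54] z:[21,73/2] -> hit [21,34], descend [3, 6, 9, 12]
  N3 x:[73/3,34] y:[19,40] z:[35,73/2] -> miss, prune
  N6 x:[71/3,29] y:[17,27] z:[21,57/2] -> hit [71/3,27], descend [5, 14]
    N5 x:[27,29] y:[17,27] z:[47/2,57/2] -> hit [27,27] leaf, test {P9@t=27, P14(miss)}
    N14 x:[71/3,73/3] y:[21,25] z:[21,45/2] -> miss, prune
  N9 x:[59/3,94/3] y:[31,44] z:[45/2,57/2] -> miss, prune
  N12 x:[76/3,95/3] y:[33,54] z:[53/2,67/2] -> miss, prune

Summary -> nodes [0, 3, 6, 5, 14, 9, 12]; box-tests=7; leaf-entries=1; first=P9

== RESULT ==
[0, 3, 6, 5, 14, 9, 12]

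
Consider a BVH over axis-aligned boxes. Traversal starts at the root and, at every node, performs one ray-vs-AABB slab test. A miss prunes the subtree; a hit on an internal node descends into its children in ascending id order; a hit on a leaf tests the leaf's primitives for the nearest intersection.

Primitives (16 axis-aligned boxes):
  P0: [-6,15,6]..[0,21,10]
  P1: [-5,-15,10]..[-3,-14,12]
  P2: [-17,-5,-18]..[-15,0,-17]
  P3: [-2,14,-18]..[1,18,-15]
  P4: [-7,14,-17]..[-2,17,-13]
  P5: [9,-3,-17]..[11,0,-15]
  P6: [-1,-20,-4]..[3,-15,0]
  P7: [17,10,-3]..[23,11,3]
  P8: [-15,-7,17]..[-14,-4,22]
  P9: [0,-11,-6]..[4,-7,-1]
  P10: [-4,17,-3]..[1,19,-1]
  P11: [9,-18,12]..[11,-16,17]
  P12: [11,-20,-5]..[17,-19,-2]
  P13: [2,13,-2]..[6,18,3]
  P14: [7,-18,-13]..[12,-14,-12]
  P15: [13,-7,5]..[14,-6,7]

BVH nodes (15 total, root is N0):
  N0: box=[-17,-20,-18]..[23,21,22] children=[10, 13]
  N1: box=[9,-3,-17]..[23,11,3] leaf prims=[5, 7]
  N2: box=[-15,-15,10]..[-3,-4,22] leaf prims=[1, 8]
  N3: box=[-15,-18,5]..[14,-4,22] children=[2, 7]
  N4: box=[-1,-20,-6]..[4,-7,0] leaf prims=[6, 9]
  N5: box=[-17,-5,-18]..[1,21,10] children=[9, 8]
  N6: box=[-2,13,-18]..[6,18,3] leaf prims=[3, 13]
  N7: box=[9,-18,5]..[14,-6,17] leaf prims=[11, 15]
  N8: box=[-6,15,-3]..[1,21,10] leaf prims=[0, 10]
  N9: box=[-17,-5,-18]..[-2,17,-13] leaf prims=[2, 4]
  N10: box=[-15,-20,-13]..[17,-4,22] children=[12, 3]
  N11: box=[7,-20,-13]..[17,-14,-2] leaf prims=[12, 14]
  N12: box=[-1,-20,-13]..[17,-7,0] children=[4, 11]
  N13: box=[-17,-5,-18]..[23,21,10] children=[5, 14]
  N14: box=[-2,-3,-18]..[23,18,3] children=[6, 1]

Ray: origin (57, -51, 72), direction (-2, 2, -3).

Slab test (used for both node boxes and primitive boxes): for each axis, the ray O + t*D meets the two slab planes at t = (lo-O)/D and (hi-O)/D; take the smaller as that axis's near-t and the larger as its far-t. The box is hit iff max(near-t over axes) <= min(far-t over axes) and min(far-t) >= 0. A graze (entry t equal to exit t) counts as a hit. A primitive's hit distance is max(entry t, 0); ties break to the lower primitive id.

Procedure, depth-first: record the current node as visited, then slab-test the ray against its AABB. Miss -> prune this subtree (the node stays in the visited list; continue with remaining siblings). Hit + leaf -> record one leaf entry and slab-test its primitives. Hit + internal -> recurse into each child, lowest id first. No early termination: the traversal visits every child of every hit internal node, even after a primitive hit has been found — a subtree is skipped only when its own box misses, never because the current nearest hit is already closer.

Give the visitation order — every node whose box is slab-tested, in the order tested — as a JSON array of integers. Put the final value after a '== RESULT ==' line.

Trace the traversal:
N0 x:[17,37] y:[31/2,36] z:[50/3,30] -> hit [17,30], descend [10, 13]
  N10 x:[20,36] y:[31/2,47/2] z:[50/3,85/3] -> hit [20,47/2], descend [3, 12]
    N3 x:[43/2,36] y:[33/2,47/2] z:[50/3,67/3] -> hit [43/2,67/3], descend [2, 7]
      N2 x:[30,36] y:[18,47/2] z:[50/3,62/3] -> miss, prune
      N7 x:[43/2,24] y:[33/2,45/2] z:[55/3,67/3] -> hit [43/2,67/3] leaf, test {P11(miss), P15@t=22}
    N12 x:[20,29] y:[31/2,22] z:[24,85/3] -> miss, prune
  N13 x:[17,37] y:[23,36] z:[62/3,30] -> hit [23,30], descend [5, 14]
    N5 x:[28,37] y:[23,36] z:[62/3,30] -> hit [28,30], descend [8, 9]
      N8 x:[28,63/2] y:[33,36] z:[62/3,25] -> miss, prune
      N9 x:[59/2,37] y:[23,34] z:[85/3,30] -> hit [59/2,30] leaf, test {P2(miss), P4(miss)}
    N14 x:[17,59/2] y:[24,69/2] z:[23,30] -> hit [24,59/2], descend [1, 6]
      N1 x:[17,24] y:[24,31] z:[23,89/3] -> hit [24,24] leaf, test {P5(miss), P7(miss)}
      N6 x:[51/2,59/2] y:[32,69/2] z:[23,30] -> miss, prune

Summary -> nodes [0, 10, 3, 2, 7, 12, 13, 5, 8, 9, 14, 1, 6]; box-tests=13; leaf-entries=3; first=P15

== RESULT ==
[0, 10, 3, 2, 7, 12, 13, 5, 8, 9, 14, 1, 6]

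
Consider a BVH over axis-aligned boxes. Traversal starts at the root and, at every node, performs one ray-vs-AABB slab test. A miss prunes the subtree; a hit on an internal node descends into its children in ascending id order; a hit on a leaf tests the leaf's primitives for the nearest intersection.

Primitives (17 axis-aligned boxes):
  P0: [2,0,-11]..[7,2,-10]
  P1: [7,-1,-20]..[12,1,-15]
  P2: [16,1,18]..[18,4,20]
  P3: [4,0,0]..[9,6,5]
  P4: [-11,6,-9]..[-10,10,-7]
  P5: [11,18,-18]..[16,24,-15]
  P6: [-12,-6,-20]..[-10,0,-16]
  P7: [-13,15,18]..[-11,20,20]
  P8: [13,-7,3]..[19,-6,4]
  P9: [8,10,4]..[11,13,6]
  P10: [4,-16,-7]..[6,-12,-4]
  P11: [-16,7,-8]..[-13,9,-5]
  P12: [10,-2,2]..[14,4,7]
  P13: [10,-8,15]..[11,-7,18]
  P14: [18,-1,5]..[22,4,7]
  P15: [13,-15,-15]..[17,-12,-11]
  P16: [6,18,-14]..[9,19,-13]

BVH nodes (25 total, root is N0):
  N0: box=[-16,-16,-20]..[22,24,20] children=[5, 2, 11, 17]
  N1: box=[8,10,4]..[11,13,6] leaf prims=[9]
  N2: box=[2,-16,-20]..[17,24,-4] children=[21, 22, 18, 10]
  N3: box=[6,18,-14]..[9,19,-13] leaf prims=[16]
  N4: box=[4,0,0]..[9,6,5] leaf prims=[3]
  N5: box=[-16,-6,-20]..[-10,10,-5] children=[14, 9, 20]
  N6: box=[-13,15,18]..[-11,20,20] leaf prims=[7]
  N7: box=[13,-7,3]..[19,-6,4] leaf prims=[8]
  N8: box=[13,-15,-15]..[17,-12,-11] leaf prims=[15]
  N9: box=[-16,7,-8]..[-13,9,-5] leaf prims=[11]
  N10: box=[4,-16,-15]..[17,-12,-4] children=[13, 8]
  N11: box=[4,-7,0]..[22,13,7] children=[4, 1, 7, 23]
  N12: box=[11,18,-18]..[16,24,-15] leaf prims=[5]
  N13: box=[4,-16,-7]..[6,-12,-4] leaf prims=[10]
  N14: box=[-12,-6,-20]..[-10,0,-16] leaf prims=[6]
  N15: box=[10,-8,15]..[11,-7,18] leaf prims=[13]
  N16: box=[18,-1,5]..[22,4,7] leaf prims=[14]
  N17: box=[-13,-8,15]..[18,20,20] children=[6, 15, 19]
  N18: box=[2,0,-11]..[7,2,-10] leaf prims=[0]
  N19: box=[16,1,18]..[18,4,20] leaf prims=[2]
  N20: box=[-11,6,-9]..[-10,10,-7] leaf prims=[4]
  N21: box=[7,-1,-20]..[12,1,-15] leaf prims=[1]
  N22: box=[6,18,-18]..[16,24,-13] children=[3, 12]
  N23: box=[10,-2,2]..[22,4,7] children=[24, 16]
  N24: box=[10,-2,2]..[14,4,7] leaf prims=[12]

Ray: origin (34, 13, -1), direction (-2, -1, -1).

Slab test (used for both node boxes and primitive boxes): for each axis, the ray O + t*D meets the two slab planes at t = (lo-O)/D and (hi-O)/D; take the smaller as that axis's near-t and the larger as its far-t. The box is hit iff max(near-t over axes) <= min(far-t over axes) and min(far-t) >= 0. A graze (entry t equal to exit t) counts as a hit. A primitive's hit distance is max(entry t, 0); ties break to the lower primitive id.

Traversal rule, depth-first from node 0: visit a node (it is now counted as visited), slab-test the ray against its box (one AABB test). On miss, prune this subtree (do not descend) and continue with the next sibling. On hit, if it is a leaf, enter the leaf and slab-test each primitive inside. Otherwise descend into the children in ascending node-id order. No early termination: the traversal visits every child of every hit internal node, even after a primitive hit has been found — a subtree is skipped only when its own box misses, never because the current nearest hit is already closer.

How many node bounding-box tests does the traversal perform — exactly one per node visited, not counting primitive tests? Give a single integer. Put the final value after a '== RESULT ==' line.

Walk:
N0 x:[6,25] y:[-11,29] z:[-21,19] -> hit [6,19], descend [2, 5, 11, 17]
  N2 x:[17/2,16] y:[-11,29] z:[3,19] -> hit [17/2,16], descend [10, 18, 21, 22]
    N10 x:[17/2,15] y:[25,29] z:[3,14] -> miss, prune
    N18 x:[27/2,16] y:[11,13] z:[9,10] -> miss, prune
    N21 x:[11,27/2] y:[12,14] z:[14,19] -> miss, prune
    N22 x:[9,14] y:[-11,-5] z:[12,17] -> miss, prune
  N5 x:[22,25] y:[3,19] z:[4,19] -> miss, prune
  N11 x:[6,15] y:[0,20] z:[-8,-1] -> miss, prune
  N17 x:[8,47/2] y:[-7,21] z:[-21,-16] -> miss, prune

order=[0, 2, 10, 18, 21, 22, 5, 11, 17]  |boxes|=9  |leaves|=0  hit=miss

== RESULT ==
9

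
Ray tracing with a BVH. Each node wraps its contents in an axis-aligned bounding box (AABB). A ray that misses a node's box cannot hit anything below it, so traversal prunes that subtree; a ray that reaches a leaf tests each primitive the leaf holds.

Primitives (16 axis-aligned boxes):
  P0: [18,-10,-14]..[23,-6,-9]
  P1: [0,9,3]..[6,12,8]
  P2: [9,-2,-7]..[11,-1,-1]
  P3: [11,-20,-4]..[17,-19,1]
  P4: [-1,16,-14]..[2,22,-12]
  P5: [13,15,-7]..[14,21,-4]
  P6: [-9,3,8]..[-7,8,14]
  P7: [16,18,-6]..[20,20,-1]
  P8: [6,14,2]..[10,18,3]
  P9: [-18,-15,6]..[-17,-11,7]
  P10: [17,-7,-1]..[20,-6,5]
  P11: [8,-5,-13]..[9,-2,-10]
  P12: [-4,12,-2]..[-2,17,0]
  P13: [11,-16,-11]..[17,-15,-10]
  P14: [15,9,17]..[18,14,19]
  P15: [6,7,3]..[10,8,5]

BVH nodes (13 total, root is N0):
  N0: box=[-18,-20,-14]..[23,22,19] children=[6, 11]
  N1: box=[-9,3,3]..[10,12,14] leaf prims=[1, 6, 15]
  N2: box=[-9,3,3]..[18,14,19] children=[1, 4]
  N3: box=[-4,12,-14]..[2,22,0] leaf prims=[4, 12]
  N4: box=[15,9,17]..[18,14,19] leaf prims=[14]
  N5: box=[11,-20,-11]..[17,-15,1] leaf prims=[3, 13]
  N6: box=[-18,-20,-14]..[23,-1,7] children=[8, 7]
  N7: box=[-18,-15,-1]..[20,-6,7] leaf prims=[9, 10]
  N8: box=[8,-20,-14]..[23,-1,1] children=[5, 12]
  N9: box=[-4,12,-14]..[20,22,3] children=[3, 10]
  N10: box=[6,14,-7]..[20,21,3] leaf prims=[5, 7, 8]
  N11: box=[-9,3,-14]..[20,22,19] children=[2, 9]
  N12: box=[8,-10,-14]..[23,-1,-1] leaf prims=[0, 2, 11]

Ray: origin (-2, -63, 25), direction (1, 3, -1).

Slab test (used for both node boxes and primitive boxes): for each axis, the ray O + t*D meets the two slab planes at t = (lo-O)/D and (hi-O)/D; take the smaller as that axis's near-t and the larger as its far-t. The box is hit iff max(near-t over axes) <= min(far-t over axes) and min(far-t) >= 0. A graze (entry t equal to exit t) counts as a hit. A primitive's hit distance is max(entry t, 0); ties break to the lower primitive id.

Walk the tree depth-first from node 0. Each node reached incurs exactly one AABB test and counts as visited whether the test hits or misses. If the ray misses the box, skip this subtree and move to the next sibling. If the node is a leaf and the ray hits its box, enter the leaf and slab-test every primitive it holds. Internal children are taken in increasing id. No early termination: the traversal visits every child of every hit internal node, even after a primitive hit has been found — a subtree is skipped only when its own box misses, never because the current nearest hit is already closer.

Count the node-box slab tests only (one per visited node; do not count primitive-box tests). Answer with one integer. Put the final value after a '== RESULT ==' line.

Traverse from the root:
N0 x:[-16,25] y:[43/3,85/3] z:[6,39] -> hit [43/3,25], descend [6, 11]
  N6 x:[-16,25] y:[43/3,62/3] z:[18,39] -> hit [18,62/3], descend [7, 8]
    N7 x:[-16,22] y:[16,19] z:[18,26] -> hit [18,19] leaf, test {P9(miss), P10(miss)}
    N8 x:[10,25] y:[43/3,62/3] z:[24,39] -> miss, prune
  N11 x:[-7,22] y:[22,85/3] z:[6,39] -> hit [22,22], descend [2, 9]
    N2 x:[-7,20] y:[22,77/3] z:[6,22] -> miss, prune
    N9 x:[-2,22] y:[25,85/3] z:[22,39] -> miss, prune

Summary -> nodes [0, 6, 7, 8, 11, 2, 9]; box-tests=7; leaf-entries=1; first=miss

== RESULT ==
7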